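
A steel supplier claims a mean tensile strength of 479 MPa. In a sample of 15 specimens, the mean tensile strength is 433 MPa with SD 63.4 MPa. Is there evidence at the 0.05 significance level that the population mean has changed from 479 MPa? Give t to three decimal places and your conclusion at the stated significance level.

H0: μ = 479; H1: μ ≠ 479 (one-sample t-test, two-sided).
t = (x̄ − μ₀)/(s/√n) = (433 − 479)/(63.4/√15) = -2.810
df = n − 1 = 14
Two-sided p-value ≈ 0.014
Since p ≈ 0.014 < α = 0.05, reject H0; the evidence is statistically significant.

t = -2.810; reject H0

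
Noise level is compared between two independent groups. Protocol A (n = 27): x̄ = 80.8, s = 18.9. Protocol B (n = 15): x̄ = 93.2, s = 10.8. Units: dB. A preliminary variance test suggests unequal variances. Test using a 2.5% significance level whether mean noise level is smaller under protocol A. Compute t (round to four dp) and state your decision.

t = -2.7055; reject H0

Let group 1 = protocol A, group 2 = protocol B. H0: μ_1 = μ_2; H1: μ_1 < μ_2 (Welch's two-sample t-test, left-tailed).
t = (x̄_1 − x̄_2)/√(s_1²/n_1 + s_2²/n_2) = (80.8 − 93.2)/√(18.9²/27 + 10.8²/15) = -2.7055
Welch–Satterthwaite df ≈ 39.93
p-value = P(T ≤ -2.7055) ≈ 0.005
Since p ≈ 0.005 < α = 0.025, reject H0; the data support H1.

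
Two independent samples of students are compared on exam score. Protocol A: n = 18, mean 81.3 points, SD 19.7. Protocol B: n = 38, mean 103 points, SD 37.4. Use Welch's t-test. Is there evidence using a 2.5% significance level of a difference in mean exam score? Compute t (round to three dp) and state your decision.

t = -2.840; reject H0

Let group 1 = protocol A, group 2 = protocol B. H0: μ_1 = μ_2; H1: μ_1 ≠ μ_2 (Welch's two-sample t-test, two-sided).
t = (x̄_1 − x̄_2)/√(s_1²/n_1 + s_2²/n_2) = (81.3 − 103)/√(19.7²/18 + 37.4²/38) = -2.840
Welch–Satterthwaite df ≈ 53.26
Two-sided p-value ≈ 0.006
Since p ≈ 0.006 < α = 0.025, reject H0; the data support H1.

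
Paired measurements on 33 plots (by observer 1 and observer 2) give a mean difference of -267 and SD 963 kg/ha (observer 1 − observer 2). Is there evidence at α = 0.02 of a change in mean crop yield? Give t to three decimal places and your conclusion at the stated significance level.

t = -1.593; fail to reject H0

H0: μ_d = 0; H1: μ_d ≠ 0 (paired t-test on the differences, two-sided).
t = d̄/(s_d/√n) = -267/(963/√33) = -1.593
df = n − 1 = 32
Two-sided p-value ≈ 0.1211
Since p ≈ 0.1211 > α = 0.02, fail to reject H0; the data do not provide sufficient evidence against H0.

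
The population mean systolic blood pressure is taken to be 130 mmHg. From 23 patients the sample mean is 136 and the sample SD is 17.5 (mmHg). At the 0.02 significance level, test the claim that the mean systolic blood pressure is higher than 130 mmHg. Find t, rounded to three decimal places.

H0: μ = 130; H1: μ > 130 (one-sample t-test, right-tailed).
t = (x̄ − μ₀)/(s/√n) = (136 − 130)/(17.5/√23) = 1.644
df = n − 1 = 22
p-value = P(T ≥ 1.644) ≈ 0.057
Since p ≈ 0.057 > α = 0.02, fail to reject H0; the evidence is not statistically significant.

1.644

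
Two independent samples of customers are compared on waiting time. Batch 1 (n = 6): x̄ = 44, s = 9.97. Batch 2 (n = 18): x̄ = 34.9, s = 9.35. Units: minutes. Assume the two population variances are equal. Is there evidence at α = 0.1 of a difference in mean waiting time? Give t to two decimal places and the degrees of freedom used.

t = 2.03, df = 22

Let group 1 = batch 1, group 2 = batch 2. H0: μ_1 = μ_2; H1: μ_1 ≠ μ_2 (two-sample pooled-variance t-test, two-sided).
s_p² = [(6−1)·9.97² + (18−1)·9.35²]/(6+18−2) = 90.1449
t = (44 − 34.9)/√[90.1449·(1/6 + 1/18)] = 2.03
df = n₁ + n₂ − 2 = 22
Two-sided p-value ≈ 0.054
Since p ≈ 0.054 < α = 0.1, reject H0; the data support H1.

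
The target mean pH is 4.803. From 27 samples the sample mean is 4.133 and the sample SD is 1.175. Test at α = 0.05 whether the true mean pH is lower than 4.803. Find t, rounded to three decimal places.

-2.963

H0: μ = 4.803; H1: μ < 4.803 (one-sample t-test, left-tailed).
t = (x̄ − μ₀)/(s/√n) = (4.133 − 4.803)/(1.175/√27) = -2.963
df = n − 1 = 26
p-value = P(T ≤ -2.963) ≈ 0.003
Since p ≈ 0.003 < α = 0.05, reject H0; the data support H1.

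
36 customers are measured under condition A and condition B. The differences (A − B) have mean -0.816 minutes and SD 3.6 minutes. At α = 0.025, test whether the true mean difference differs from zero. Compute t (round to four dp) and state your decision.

t = -1.3600; fail to reject H0

H0: μ_d = 0; H1: μ_d ≠ 0 (paired t-test on the differences, two-sided).
t = d̄/(s_d/√n) = -0.816/(3.6/√36) = -1.3600
df = n − 1 = 35
Two-sided p-value ≈ 0.183
Since p ≈ 0.183 > α = 0.025, fail to reject H0; the data do not provide sufficient evidence against H0.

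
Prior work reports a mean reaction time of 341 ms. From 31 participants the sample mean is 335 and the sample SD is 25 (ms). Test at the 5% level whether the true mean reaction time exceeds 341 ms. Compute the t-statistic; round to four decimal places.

H0: μ = 341; H1: μ > 341 (one-sample t-test, right-tailed).
t = (x̄ − μ₀)/(s/√n) = (335 − 341)/(25/√31) = -1.3363
df = n − 1 = 30
p-value = P(T ≥ -1.3363) ≈ 0.9042
Since p ≈ 0.9042 > α = 0.05, fail to reject H0; the data do not provide sufficient evidence against H0.

-1.3363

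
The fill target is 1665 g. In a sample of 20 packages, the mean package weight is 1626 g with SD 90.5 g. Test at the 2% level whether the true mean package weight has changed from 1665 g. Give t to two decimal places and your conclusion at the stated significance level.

H0: μ = 1665; H1: μ ≠ 1665 (one-sample t-test, two-sided).
t = (x̄ − μ₀)/(s/√n) = (1626 − 1665)/(90.5/√20) = -1.93
df = n − 1 = 19
Two-sided p-value ≈ 0.069
Since p ≈ 0.069 > α = 0.02, fail to reject H0; the evidence is not statistically significant.

t = -1.93; fail to reject H0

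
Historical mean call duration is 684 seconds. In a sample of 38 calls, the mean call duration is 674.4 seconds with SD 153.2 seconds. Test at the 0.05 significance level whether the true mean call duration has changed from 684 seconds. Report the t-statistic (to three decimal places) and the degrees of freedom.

H0: μ = 684; H1: μ ≠ 684 (one-sample t-test, two-sided).
t = (x̄ − μ₀)/(s/√n) = (674.4 − 684)/(153.2/√38) = -0.386
df = n − 1 = 37
Two-sided p-value ≈ 0.702
Since p ≈ 0.702 > α = 0.05, fail to reject H0; the evidence is not statistically significant.

t = -0.386, df = 37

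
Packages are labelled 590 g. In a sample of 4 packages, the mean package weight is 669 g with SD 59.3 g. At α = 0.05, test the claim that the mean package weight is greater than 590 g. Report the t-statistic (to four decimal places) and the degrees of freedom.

H0: μ = 590; H1: μ > 590 (one-sample t-test, right-tailed).
t = (x̄ − μ₀)/(s/√n) = (669 − 590)/(59.3/√4) = 2.6644
df = n − 1 = 3
p-value = P(T ≥ 2.6644) ≈ 0.0380
Since p ≈ 0.0380 < α = 0.05, reject H0; the evidence is statistically significant.

t = 2.6644, df = 3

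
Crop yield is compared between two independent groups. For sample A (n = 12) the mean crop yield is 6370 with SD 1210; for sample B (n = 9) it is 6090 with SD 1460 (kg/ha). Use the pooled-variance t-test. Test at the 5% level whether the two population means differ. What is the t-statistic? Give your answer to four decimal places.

Let group 1 = sample A, group 2 = sample B. H0: μ_1 = μ_2; H1: μ_1 ≠ μ_2 (two-sample pooled-variance t-test, two-sided).
s_p² = [(12−1)·1210² + (9−1)·1460²]/(12+9−2) = 1745150
t = (6370 − 6090)/√[1745150·(1/12 + 1/9)] = 0.4807
df = n₁ + n₂ − 2 = 19
Two-sided p-value ≈ 0.6362
Since p ≈ 0.6362 > α = 0.05, fail to reject H0; the data do not provide sufficient evidence against H0.

0.4807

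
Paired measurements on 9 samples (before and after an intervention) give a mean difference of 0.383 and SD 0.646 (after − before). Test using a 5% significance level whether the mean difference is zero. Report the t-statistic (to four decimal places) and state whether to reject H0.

t = 1.7786; fail to reject H0

H0: μ_d = 0; H1: μ_d ≠ 0 (paired t-test on the differences, two-sided).
t = d̄/(s_d/√n) = 0.383/(0.646/√9) = 1.7786
df = n − 1 = 8
Two-sided p-value ≈ 0.113
Since p ≈ 0.113 > α = 0.05, fail to reject H0; the evidence is not statistically significant.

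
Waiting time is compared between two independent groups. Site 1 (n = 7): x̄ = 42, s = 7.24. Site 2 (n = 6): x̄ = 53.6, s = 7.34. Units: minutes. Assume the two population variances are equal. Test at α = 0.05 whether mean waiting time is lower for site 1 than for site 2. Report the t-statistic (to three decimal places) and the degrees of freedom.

Let group 1 = site 1, group 2 = site 2. H0: μ_1 = μ_2; H1: μ_1 < μ_2 (two-sample pooled-variance t-test, left-tailed).
s_p² = [(7−1)·7.24² + (6−1)·7.34²]/(7+6−2) = 53.0803
t = (42 − 53.6)/√[53.0803·(1/7 + 1/6)] = -2.862
df = n₁ + n₂ − 2 = 11
p-value = P(T ≤ -2.862) ≈ 0.0077
Since p ≈ 0.0077 < α = 0.05, reject H0; the evidence is statistically significant.

t = -2.862, df = 11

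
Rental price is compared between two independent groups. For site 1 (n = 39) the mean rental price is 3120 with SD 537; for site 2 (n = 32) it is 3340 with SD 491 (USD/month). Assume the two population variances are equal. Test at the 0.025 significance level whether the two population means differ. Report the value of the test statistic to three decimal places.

Let group 1 = site 1, group 2 = site 2. H0: μ_1 = μ_2; H1: μ_1 ≠ μ_2 (two-sample pooled-variance t-test, two-sided).
s_p² = [(39−1)·537² + (32−1)·491²]/(39+32−2) = 267124
t = (3120 − 3340)/√[267124·(1/39 + 1/32)] = -1.785
df = n₁ + n₂ − 2 = 69
Two-sided p-value ≈ 0.0787
Since p ≈ 0.0787 > α = 0.025, fail to reject H0; the data do not provide sufficient evidence against H0.

-1.785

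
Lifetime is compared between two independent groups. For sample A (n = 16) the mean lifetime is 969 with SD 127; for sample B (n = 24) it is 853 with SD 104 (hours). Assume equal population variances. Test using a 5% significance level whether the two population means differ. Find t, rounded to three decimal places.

3.163

Let group 1 = sample A, group 2 = sample B. H0: μ_1 = μ_2; H1: μ_1 ≠ μ_2 (two-sample pooled-variance t-test, two-sided).
s_p² = [(16−1)·127² + (24−1)·104²]/(16+24−2) = 12913.2
t = (969 − 853)/√[12913.2·(1/16 + 1/24)] = 3.163
df = n₁ + n₂ − 2 = 38
Two-sided p-value ≈ 0.0031
Since p ≈ 0.0031 < α = 0.05, reject H0; the evidence is statistically significant.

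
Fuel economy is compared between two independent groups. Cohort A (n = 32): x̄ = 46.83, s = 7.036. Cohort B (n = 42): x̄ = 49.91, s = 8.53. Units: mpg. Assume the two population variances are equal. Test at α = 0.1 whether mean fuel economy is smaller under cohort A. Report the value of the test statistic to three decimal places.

Let group 1 = cohort A, group 2 = cohort B. H0: μ_1 = μ_2; H1: μ_1 < μ_2 (two-sample pooled-variance t-test, left-tailed).
s_p² = [(32−1)·7.036² + (42−1)·8.53²]/(32+42−2) = 62.7481
t = (46.83 − 49.91)/√[62.7481·(1/32 + 1/42)] = -1.657
df = n₁ + n₂ − 2 = 72
p-value = P(T ≤ -1.657) ≈ 0.0509
Since p ≈ 0.0509 < α = 0.1, reject H0; the data support H1.

-1.657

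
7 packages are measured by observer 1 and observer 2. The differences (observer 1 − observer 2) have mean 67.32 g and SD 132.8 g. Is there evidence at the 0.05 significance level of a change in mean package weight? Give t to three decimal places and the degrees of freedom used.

H0: μ_d = 0; H1: μ_d ≠ 0 (paired t-test on the differences, two-sided).
t = d̄/(s_d/√n) = 67.32/(132.8/√7) = 1.341
df = n − 1 = 6
Two-sided p-value ≈ 0.2284
Since p ≈ 0.2284 > α = 0.05, fail to reject H0; the evidence is not statistically significant.

t = 1.341, df = 6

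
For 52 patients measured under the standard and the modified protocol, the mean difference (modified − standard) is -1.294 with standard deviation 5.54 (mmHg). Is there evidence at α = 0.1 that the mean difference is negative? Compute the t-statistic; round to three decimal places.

-1.684

H0: μ_d = 0; H1: μ_d < 0 (paired t-test on the differences, left-tailed).
t = d̄/(s_d/√n) = -1.294/(5.54/√52) = -1.684
df = n − 1 = 51
p-value = P(T ≤ -1.684) ≈ 0.0491
Since p ≈ 0.0491 < α = 0.1, reject H0; the data support H1.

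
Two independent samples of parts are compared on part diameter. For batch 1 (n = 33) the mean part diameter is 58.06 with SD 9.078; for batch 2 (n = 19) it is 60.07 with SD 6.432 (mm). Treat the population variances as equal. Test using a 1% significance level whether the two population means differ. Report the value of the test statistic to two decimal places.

Let group 1 = batch 1, group 2 = batch 2. H0: μ_1 = μ_2; H1: μ_1 ≠ μ_2 (two-sample pooled-variance t-test, two-sided).
s_p² = [(33−1)·9.078² + (19−1)·6.432²]/(33+19−2) = 67.6359
t = (58.06 − 60.07)/√[67.6359·(1/33 + 1/19)] = -0.85
df = n₁ + n₂ − 2 = 50
Two-sided p-value ≈ 0.4001
Since p ≈ 0.4001 > α = 0.01, fail to reject H0; the data do not provide sufficient evidence against H0.

-0.85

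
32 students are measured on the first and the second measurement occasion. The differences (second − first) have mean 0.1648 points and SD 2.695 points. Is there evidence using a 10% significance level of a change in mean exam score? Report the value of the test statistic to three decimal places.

0.346

H0: μ_d = 0; H1: μ_d ≠ 0 (paired t-test on the differences, two-sided).
t = d̄/(s_d/√n) = 0.1648/(2.695/√32) = 0.346
df = n − 1 = 31
Two-sided p-value ≈ 0.732
Since p ≈ 0.732 > α = 0.1, fail to reject H0; the data do not provide sufficient evidence against H0.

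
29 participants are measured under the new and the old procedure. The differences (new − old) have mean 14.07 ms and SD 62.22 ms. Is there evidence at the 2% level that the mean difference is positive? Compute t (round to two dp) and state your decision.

t = 1.22; fail to reject H0

H0: μ_d = 0; H1: μ_d > 0 (paired t-test on the differences, right-tailed).
t = d̄/(s_d/√n) = 14.07/(62.22/√29) = 1.22
df = n − 1 = 28
p-value = P(T ≥ 1.22) ≈ 0.117
Since p ≈ 0.117 > α = 0.02, fail to reject H0; the evidence is not statistically significant.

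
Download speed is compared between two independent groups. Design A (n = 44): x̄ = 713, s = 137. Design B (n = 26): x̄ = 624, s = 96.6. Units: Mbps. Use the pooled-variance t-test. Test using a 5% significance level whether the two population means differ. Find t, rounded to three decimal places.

2.909

Let group 1 = design A, group 2 = design B. H0: μ_1 = μ_2; H1: μ_1 ≠ μ_2 (two-sample pooled-variance t-test, two-sided).
s_p² = [(44−1)·137² + (26−1)·96.6²]/(44+26−2) = 15299.4
t = (713 − 624)/√[15299.4·(1/44 + 1/26)] = 2.909
df = n₁ + n₂ − 2 = 68
Two-sided p-value ≈ 0.0049
Since p ≈ 0.0049 < α = 0.05, reject H0; the data support H1.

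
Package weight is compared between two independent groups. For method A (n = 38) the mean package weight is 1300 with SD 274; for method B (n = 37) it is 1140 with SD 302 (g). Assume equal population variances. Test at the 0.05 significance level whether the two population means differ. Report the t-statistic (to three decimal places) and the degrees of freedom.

Let group 1 = method A, group 2 = method B. H0: μ_1 = μ_2; H1: μ_1 ≠ μ_2 (two-sample pooled-variance t-test, two-sided).
s_p² = [(38−1)·274² + (37−1)·302²]/(38+37−2) = 83029.5
t = (1300 − 1140)/√[83029.5·(1/38 + 1/37)] = 2.404
df = n₁ + n₂ − 2 = 73
Two-sided p-value ≈ 0.0187
Since p ≈ 0.0187 < α = 0.05, reject H0; the data support H1.

t = 2.404, df = 73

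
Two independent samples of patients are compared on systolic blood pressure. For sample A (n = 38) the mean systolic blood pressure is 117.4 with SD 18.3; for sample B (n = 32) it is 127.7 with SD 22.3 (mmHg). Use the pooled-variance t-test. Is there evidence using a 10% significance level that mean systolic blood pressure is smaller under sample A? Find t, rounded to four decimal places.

Let group 1 = sample A, group 2 = sample B. H0: μ_1 = μ_2; H1: μ_1 < μ_2 (two-sample pooled-variance t-test, left-tailed).
s_p² = [(38−1)·18.3² + (32−1)·22.3²]/(38+32−2) = 408.925
t = (117.4 − 127.7)/√[408.925·(1/38 + 1/32)] = -2.1229
df = n₁ + n₂ − 2 = 68
p-value = P(T ≤ -2.1229) ≈ 0.019
Since p ≈ 0.019 < α = 0.1, reject H0; the data support H1.

-2.1229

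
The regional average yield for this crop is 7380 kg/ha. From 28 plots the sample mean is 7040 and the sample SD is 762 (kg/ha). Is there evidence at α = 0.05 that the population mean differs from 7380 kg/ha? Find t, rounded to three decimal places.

-2.361

H0: μ = 7380; H1: μ ≠ 7380 (one-sample t-test, two-sided).
t = (x̄ − μ₀)/(s/√n) = (7040 − 7380)/(762/√28) = -2.361
df = n − 1 = 27
Two-sided p-value ≈ 0.026
Since p ≈ 0.026 < α = 0.05, reject H0; the data support H1.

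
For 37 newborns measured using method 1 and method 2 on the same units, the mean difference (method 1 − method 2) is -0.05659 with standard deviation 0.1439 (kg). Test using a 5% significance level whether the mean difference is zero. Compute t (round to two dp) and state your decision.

t = -2.39; reject H0

H0: μ_d = 0; H1: μ_d ≠ 0 (paired t-test on the differences, two-sided).
t = d̄/(s_d/√n) = -0.05659/(0.1439/√37) = -2.39
df = n − 1 = 36
Two-sided p-value ≈ 0.022
Since p ≈ 0.022 < α = 0.05, reject H0; the data support H1.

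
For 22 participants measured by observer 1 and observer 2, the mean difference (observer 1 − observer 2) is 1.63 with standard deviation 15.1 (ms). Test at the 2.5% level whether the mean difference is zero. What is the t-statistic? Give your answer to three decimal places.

H0: μ_d = 0; H1: μ_d ≠ 0 (paired t-test on the differences, two-sided).
t = d̄/(s_d/√n) = 1.63/(15.1/√22) = 0.506
df = n − 1 = 21
Two-sided p-value ≈ 0.618
Since p ≈ 0.618 > α = 0.025, fail to reject H0; the data do not provide sufficient evidence against H0.

0.506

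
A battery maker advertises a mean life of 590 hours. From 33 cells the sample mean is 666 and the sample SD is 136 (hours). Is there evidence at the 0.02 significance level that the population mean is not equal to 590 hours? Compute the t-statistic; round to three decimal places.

3.210

H0: μ = 590; H1: μ ≠ 590 (one-sample t-test, two-sided).
t = (x̄ − μ₀)/(s/√n) = (666 − 590)/(136/√33) = 3.210
df = n − 1 = 32
Two-sided p-value ≈ 0.0030
Since p ≈ 0.0030 < α = 0.02, reject H0; the data support H1.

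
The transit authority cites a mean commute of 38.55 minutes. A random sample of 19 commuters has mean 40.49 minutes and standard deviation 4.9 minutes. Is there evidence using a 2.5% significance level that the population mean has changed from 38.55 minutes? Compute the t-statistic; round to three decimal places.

H0: μ = 38.55; H1: μ ≠ 38.55 (one-sample t-test, two-sided).
t = (x̄ − μ₀)/(s/√n) = (40.49 − 38.55)/(4.9/√19) = 1.726
df = n − 1 = 18
Two-sided p-value ≈ 0.102
Since p ≈ 0.102 > α = 0.025, fail to reject H0; the evidence is not statistically significant.

1.726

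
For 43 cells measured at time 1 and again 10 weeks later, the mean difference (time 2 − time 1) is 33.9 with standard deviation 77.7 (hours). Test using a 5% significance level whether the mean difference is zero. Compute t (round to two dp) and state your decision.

H0: μ_d = 0; H1: μ_d ≠ 0 (paired t-test on the differences, two-sided).
t = d̄/(s_d/√n) = 33.9/(77.7/√43) = 2.86
df = n − 1 = 42
Two-sided p-value ≈ 0.0066
Since p ≈ 0.0066 < α = 0.05, reject H0; the data support H1.

t = 2.86; reject H0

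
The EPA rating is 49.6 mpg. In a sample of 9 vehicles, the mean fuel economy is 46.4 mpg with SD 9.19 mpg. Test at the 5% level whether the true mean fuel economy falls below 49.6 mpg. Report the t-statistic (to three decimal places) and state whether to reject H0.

t = -1.045; fail to reject H0

H0: μ = 49.6; H1: μ < 49.6 (one-sample t-test, left-tailed).
t = (x̄ − μ₀)/(s/√n) = (46.4 − 49.6)/(9.19/√9) = -1.045
df = n − 1 = 8
p-value = P(T ≤ -1.045) ≈ 0.1634
Since p ≈ 0.1634 > α = 0.05, fail to reject H0; the data do not provide sufficient evidence against H0.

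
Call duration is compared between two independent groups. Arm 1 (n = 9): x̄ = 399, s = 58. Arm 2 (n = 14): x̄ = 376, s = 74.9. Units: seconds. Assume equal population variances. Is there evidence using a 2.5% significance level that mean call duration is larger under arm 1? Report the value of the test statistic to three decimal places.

Let group 1 = arm 1, group 2 = arm 2. H0: μ_1 = μ_2; H1: μ_1 > μ_2 (two-sample pooled-variance t-test, right-tailed).
s_p² = [(9−1)·58² + (14−1)·74.9²]/(9+14−2) = 4754.39
t = (399 − 376)/√[4754.39·(1/9 + 1/14)] = 0.781
df = n₁ + n₂ − 2 = 21
p-value = P(T ≥ 0.781) ≈ 0.222
Since p ≈ 0.222 > α = 0.025, fail to reject H0; the evidence is not statistically significant.

0.781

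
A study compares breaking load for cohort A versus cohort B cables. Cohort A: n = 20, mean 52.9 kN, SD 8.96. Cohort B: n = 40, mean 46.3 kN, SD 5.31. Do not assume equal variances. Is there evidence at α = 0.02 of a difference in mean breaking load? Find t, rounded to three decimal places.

3.038

Let group 1 = cohort A, group 2 = cohort B. H0: μ_1 = μ_2; H1: μ_1 ≠ μ_2 (Welch's two-sample t-test, two-sided).
t = (x̄_1 − x̄_2)/√(s_1²/n_1 + s_2²/n_2) = (52.9 − 46.3)/√(8.96²/20 + 5.31²/40) = 3.038
Welch–Satterthwaite df ≈ 25.87
Two-sided p-value ≈ 0.0054
Since p ≈ 0.0054 < α = 0.02, reject H0; the data support H1.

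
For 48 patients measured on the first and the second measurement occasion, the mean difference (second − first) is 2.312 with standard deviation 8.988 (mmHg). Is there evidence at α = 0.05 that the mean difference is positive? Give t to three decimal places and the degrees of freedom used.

t = 1.782, df = 47

H0: μ_d = 0; H1: μ_d > 0 (paired t-test on the differences, right-tailed).
t = d̄/(s_d/√n) = 2.312/(8.988/√48) = 1.782
df = n − 1 = 47
p-value = P(T ≥ 1.782) ≈ 0.0406
Since p ≈ 0.0406 < α = 0.05, reject H0; the evidence is statistically significant.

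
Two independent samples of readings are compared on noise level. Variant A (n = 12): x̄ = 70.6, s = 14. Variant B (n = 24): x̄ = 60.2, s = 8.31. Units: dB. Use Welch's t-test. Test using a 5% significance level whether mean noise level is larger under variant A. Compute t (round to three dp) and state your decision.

t = 2.373; reject H0

Let group 1 = variant A, group 2 = variant B. H0: μ_1 = μ_2; H1: μ_1 > μ_2 (Welch's two-sample t-test, right-tailed).
t = (x̄_1 − x̄_2)/√(s_1²/n_1 + s_2²/n_2) = (70.6 − 60.2)/√(14²/12 + 8.31²/24) = 2.373
Welch–Satterthwaite df ≈ 14.99
p-value = P(T ≥ 2.373) ≈ 0.0157
Since p ≈ 0.0157 < α = 0.05, reject H0; the data support H1.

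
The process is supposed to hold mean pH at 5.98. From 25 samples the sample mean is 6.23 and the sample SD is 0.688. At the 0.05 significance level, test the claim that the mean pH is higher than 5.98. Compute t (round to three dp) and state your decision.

H0: μ = 5.98; H1: μ > 5.98 (one-sample t-test, right-tailed).
t = (x̄ − μ₀)/(s/√n) = (6.23 − 5.98)/(0.688/√25) = 1.817
df = n − 1 = 24
p-value = P(T ≥ 1.817) ≈ 0.041
Since p ≈ 0.041 < α = 0.05, reject H0; the evidence is statistically significant.

t = 1.817; reject H0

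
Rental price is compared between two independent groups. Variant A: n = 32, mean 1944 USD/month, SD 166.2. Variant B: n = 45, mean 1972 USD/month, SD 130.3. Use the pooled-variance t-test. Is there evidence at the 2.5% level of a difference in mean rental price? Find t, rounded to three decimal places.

-0.828

Let group 1 = variant A, group 2 = variant B. H0: μ_1 = μ_2; H1: μ_1 ≠ μ_2 (two-sample pooled-variance t-test, two-sided).
s_p² = [(32−1)·166.2² + (45−1)·130.3²]/(32+45−2) = 21377.8
t = (1944 − 1972)/√[21377.8·(1/32 + 1/45)] = -0.828
df = n₁ + n₂ − 2 = 75
Two-sided p-value ≈ 0.410
Since p ≈ 0.410 > α = 0.025, fail to reject H0; the data do not provide sufficient evidence against H0.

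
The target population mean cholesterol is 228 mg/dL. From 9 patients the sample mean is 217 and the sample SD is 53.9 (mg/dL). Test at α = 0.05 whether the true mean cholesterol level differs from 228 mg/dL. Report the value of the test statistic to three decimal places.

H0: μ = 228; H1: μ ≠ 228 (one-sample t-test, two-sided).
t = (x̄ − μ₀)/(s/√n) = (217 − 228)/(53.9/√9) = -0.612
df = n − 1 = 8
Two-sided p-value ≈ 0.557
Since p ≈ 0.557 > α = 0.05, fail to reject H0; the evidence is not statistically significant.

-0.612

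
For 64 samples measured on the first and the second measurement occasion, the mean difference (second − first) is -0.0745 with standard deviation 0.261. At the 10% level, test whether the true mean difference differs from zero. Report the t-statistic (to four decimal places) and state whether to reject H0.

t = -2.2835; reject H0

H0: μ_d = 0; H1: μ_d ≠ 0 (paired t-test on the differences, two-sided).
t = d̄/(s_d/√n) = -0.0745/(0.261/√64) = -2.2835
df = n − 1 = 63
Two-sided p-value ≈ 0.026
Since p ≈ 0.026 < α = 0.1, reject H0; the data support H1.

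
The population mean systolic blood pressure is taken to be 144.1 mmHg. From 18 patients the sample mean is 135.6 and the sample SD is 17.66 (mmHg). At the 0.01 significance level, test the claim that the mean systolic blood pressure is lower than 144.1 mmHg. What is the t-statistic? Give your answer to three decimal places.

-2.042

H0: μ = 144.1; H1: μ < 144.1 (one-sample t-test, left-tailed).
t = (x̄ − μ₀)/(s/√n) = (135.6 − 144.1)/(17.66/√18) = -2.042
df = n − 1 = 17
p-value = P(T ≤ -2.042) ≈ 0.028
Since p ≈ 0.028 > α = 0.01, fail to reject H0; the evidence is not statistically significant.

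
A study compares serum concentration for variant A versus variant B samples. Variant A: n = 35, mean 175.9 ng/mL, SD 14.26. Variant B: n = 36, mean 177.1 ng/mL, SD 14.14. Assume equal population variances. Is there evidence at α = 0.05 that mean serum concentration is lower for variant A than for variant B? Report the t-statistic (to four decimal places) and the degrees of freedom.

t = -0.3560, df = 69

Let group 1 = variant A, group 2 = variant B. H0: μ_1 = μ_2; H1: μ_1 < μ_2 (two-sample pooled-variance t-test, left-tailed).
s_p² = [(35−1)·14.26² + (36−1)·14.14²]/(35+36−2) = 201.619
t = (175.9 − 177.1)/√[201.619·(1/35 + 1/36)] = -0.3560
df = n₁ + n₂ − 2 = 69
p-value = P(T ≤ -0.3560) ≈ 0.3615
Since p ≈ 0.3615 > α = 0.05, fail to reject H0; the data do not provide sufficient evidence against H0.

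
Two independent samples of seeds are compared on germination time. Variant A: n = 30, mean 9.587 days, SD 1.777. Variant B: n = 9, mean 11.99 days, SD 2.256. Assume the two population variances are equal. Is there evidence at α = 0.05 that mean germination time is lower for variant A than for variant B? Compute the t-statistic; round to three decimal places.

-3.344

Let group 1 = variant A, group 2 = variant B. H0: μ_1 = μ_2; H1: μ_1 < μ_2 (two-sample pooled-variance t-test, left-tailed).
s_p² = [(30−1)·1.777² + (9−1)·2.256²]/(30+9−2) = 3.57542
t = (9.587 − 11.99)/√[3.57542·(1/30 + 1/9)] = -3.344
df = n₁ + n₂ − 2 = 37
p-value = P(T ≤ -3.344) ≈ 0.0010
Since p ≈ 0.0010 < α = 0.05, reject H0; the data support H1.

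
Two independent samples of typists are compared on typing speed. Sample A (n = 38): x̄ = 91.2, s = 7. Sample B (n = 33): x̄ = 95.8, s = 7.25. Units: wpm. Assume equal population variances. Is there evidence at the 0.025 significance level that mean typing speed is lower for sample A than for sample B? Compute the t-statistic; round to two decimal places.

Let group 1 = sample A, group 2 = sample B. H0: μ_1 = μ_2; H1: μ_1 < μ_2 (two-sample pooled-variance t-test, left-tailed).
s_p² = [(38−1)·7² + (33−1)·7.25²]/(38+33−2) = 50.6522
t = (91.2 − 95.8)/√[50.6522·(1/38 + 1/33)] = -2.72
df = n₁ + n₂ − 2 = 69
p-value = P(T ≤ -2.72) ≈ 0.0042
Since p ≈ 0.0042 < α = 0.025, reject H0; the data support H1.

-2.72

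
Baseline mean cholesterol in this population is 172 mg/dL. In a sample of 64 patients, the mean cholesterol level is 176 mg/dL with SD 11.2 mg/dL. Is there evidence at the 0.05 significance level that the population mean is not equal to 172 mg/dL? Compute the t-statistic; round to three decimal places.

H0: μ = 172; H1: μ ≠ 172 (one-sample t-test, two-sided).
t = (x̄ − μ₀)/(s/√n) = (176 − 172)/(11.2/√64) = 2.857
df = n − 1 = 63
Two-sided p-value ≈ 0.0058
Since p ≈ 0.0058 < α = 0.05, reject H0; the evidence is statistically significant.

2.857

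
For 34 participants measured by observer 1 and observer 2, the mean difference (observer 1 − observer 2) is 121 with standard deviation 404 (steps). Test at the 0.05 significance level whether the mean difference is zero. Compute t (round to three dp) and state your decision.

t = 1.746; fail to reject H0

H0: μ_d = 0; H1: μ_d ≠ 0 (paired t-test on the differences, two-sided).
t = d̄/(s_d/√n) = 121/(404/√34) = 1.746
df = n − 1 = 33
Two-sided p-value ≈ 0.090
Since p ≈ 0.090 > α = 0.05, fail to reject H0; the data do not provide sufficient evidence against H0.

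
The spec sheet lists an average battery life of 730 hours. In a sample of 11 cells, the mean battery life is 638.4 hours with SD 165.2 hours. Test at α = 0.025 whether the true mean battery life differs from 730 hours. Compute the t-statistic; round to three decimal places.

H0: μ = 730; H1: μ ≠ 730 (one-sample t-test, two-sided).
t = (x̄ − μ₀)/(s/√n) = (638.4 − 730)/(165.2/√11) = -1.839
df = n − 1 = 10
Two-sided p-value ≈ 0.0958
Since p ≈ 0.0958 > α = 0.025, fail to reject H0; the data do not provide sufficient evidence against H0.

-1.839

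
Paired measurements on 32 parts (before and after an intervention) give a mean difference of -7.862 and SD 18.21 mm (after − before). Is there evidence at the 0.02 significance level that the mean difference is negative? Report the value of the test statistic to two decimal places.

-2.44

H0: μ_d = 0; H1: μ_d < 0 (paired t-test on the differences, left-tailed).
t = d̄/(s_d/√n) = -7.862/(18.21/√32) = -2.44
df = n − 1 = 31
p-value = P(T ≤ -2.44) ≈ 0.010
Since p ≈ 0.010 < α = 0.02, reject H0; the data support H1.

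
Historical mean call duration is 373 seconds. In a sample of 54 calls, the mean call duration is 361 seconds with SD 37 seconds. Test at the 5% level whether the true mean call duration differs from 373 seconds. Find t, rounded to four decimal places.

H0: μ = 373; H1: μ ≠ 373 (one-sample t-test, two-sided).
t = (x̄ − μ₀)/(s/√n) = (361 − 373)/(37/√54) = -2.3833
df = n − 1 = 53
Two-sided p-value ≈ 0.021
Since p ≈ 0.021 < α = 0.05, reject H0; the evidence is statistically significant.

-2.3833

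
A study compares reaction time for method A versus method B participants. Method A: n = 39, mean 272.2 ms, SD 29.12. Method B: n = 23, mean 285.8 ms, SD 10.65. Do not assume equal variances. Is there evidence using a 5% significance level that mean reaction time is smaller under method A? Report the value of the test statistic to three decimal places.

Let group 1 = method A, group 2 = method B. H0: μ_1 = μ_2; H1: μ_1 < μ_2 (Welch's two-sample t-test, left-tailed).
t = (x̄_1 − x̄_2)/√(s_1²/n_1 + s_2²/n_2) = (272.2 − 285.8)/√(29.12²/39 + 10.65²/23) = -2.633
Welch–Satterthwaite df ≈ 52.52
p-value = P(T ≤ -2.633) ≈ 0.006
Since p ≈ 0.006 < α = 0.05, reject H0; the evidence is statistically significant.

-2.633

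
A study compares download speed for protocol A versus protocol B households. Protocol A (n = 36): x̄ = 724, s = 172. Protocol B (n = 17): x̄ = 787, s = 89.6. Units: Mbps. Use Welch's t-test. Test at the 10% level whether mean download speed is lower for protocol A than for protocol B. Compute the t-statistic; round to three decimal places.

Let group 1 = protocol A, group 2 = protocol B. H0: μ_1 = μ_2; H1: μ_1 < μ_2 (Welch's two-sample t-test, left-tailed).
t = (x̄_1 − x̄_2)/√(s_1²/n_1 + s_2²/n_2) = (724 − 787)/√(172²/36 + 89.6²/17) = -1.751
Welch–Satterthwaite df ≈ 50.39
p-value = P(T ≤ -1.751) ≈ 0.043
Since p ≈ 0.043 < α = 0.1, reject H0; the data support H1.

-1.751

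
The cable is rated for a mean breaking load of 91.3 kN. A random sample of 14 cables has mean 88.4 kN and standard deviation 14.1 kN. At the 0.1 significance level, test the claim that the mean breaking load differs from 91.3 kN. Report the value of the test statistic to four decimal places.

H0: μ = 91.3; H1: μ ≠ 91.3 (one-sample t-test, two-sided).
t = (x̄ − μ₀)/(s/√n) = (88.4 − 91.3)/(14.1/√14) = -0.7696
df = n − 1 = 13
Two-sided p-value ≈ 0.4553
Since p ≈ 0.4553 > α = 0.1, fail to reject H0; the evidence is not statistically significant.

-0.7696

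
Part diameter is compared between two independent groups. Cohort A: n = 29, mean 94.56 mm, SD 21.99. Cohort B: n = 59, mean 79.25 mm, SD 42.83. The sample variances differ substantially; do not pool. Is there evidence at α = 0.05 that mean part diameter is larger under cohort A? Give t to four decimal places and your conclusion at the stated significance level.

t = 2.2152; reject H0

Let group 1 = cohort A, group 2 = cohort B. H0: μ_1 = μ_2; H1: μ_1 > μ_2 (Welch's two-sample t-test, right-tailed).
t = (x̄_1 − x̄_2)/√(s_1²/n_1 + s_2²/n_2) = (94.56 − 79.25)/√(21.99²/29 + 42.83²/59) = 2.2152
Welch–Satterthwaite df ≈ 85.78
p-value = P(T ≥ 2.2152) ≈ 0.0147
Since p ≈ 0.0147 < α = 0.05, reject H0; the data support H1.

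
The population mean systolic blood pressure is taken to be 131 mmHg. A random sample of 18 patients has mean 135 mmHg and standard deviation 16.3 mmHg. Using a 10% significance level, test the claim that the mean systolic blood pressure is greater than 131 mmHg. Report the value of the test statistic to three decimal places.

H0: μ = 131; H1: μ > 131 (one-sample t-test, right-tailed).
t = (x̄ − μ₀)/(s/√n) = (135 − 131)/(16.3/√18) = 1.041
df = n − 1 = 17
p-value = P(T ≥ 1.041) ≈ 0.156
Since p ≈ 0.156 > α = 0.1, fail to reject H0; the data do not provide sufficient evidence against H0.

1.041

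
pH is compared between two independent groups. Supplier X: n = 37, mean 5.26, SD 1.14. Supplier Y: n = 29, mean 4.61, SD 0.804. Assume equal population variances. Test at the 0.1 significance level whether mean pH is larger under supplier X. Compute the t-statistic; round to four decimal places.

Let group 1 = supplier X, group 2 = supplier Y. H0: μ_1 = μ_2; H1: μ_1 > μ_2 (two-sample pooled-variance t-test, right-tailed).
s_p² = [(37−1)·1.14² + (29−1)·0.804²]/(37+29−2) = 1.01383
t = (5.26 − 4.61)/√[1.01383·(1/37 + 1/29)] = 2.6029
df = n₁ + n₂ − 2 = 64
p-value = P(T ≥ 2.6029) ≈ 0.006
Since p ≈ 0.006 < α = 0.1, reject H0; the data support H1.

2.6029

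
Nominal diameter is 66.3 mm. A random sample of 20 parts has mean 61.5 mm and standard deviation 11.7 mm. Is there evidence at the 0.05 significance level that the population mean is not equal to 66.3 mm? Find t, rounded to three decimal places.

H0: μ = 66.3; H1: μ ≠ 66.3 (one-sample t-test, two-sided).
t = (x̄ − μ₀)/(s/√n) = (61.5 − 66.3)/(11.7/√20) = -1.835
df = n − 1 = 19
Two-sided p-value ≈ 0.0823
Since p ≈ 0.0823 > α = 0.05, fail to reject H0; the data do not provide sufficient evidence against H0.

-1.835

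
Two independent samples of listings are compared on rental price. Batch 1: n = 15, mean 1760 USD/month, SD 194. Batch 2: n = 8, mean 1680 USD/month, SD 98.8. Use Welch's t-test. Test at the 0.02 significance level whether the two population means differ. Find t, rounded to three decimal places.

Let group 1 = batch 1, group 2 = batch 2. H0: μ_1 = μ_2; H1: μ_1 ≠ μ_2 (Welch's two-sample t-test, two-sided).
t = (x̄_1 − x̄_2)/√(s_1²/n_1 + s_2²/n_2) = (1760 − 1680)/√(194²/15 + 98.8²/8) = 1.310
Welch–Satterthwaite df ≈ 21.00
Two-sided p-value ≈ 0.2043
Since p ≈ 0.2043 > α = 0.02, fail to reject H0; the data do not provide sufficient evidence against H0.

1.310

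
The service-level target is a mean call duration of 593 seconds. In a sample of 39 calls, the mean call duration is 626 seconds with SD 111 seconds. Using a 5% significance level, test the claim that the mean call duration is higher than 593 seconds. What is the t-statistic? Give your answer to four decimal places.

H0: μ = 593; H1: μ > 593 (one-sample t-test, right-tailed).
t = (x̄ − μ₀)/(s/√n) = (626 − 593)/(111/√39) = 1.8566
df = n − 1 = 38
p-value = P(T ≥ 1.8566) ≈ 0.0356
Since p ≈ 0.0356 < α = 0.05, reject H0; the data support H1.

1.8566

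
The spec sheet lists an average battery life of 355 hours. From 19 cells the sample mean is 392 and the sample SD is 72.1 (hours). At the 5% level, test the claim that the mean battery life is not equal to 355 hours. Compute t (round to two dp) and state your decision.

H0: μ = 355; H1: μ ≠ 355 (one-sample t-test, two-sided).
t = (x̄ − μ₀)/(s/√n) = (392 − 355)/(72.1/√19) = 2.24
df = n − 1 = 18
Two-sided p-value ≈ 0.0382
Since p ≈ 0.0382 < α = 0.05, reject H0; the evidence is statistically significant.

t = 2.24; reject H0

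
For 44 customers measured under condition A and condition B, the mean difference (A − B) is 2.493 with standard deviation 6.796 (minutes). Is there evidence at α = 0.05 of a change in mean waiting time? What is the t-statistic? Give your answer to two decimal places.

2.43

H0: μ_d = 0; H1: μ_d ≠ 0 (paired t-test on the differences, two-sided).
t = d̄/(s_d/√n) = 2.493/(6.796/√44) = 2.43
df = n − 1 = 43
Two-sided p-value ≈ 0.0192
Since p ≈ 0.0192 < α = 0.05, reject H0; the evidence is statistically significant.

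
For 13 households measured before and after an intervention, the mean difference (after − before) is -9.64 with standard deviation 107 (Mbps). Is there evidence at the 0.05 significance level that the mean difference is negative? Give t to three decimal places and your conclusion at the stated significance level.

H0: μ_d = 0; H1: μ_d < 0 (paired t-test on the differences, left-tailed).
t = d̄/(s_d/√n) = -9.64/(107/√13) = -0.325
df = n − 1 = 12
p-value = P(T ≤ -0.325) ≈ 0.3754
Since p ≈ 0.3754 > α = 0.05, fail to reject H0; the data do not provide sufficient evidence against H0.

t = -0.325; fail to reject H0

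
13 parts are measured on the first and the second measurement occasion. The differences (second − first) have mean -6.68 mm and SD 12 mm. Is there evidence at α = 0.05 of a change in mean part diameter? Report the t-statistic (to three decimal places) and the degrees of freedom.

t = -2.007, df = 12

H0: μ_d = 0; H1: μ_d ≠ 0 (paired t-test on the differences, two-sided).
t = d̄/(s_d/√n) = -6.68/(12/√13) = -2.007
df = n − 1 = 12
Two-sided p-value ≈ 0.0678
Since p ≈ 0.0678 > α = 0.05, fail to reject H0; the data do not provide sufficient evidence against H0.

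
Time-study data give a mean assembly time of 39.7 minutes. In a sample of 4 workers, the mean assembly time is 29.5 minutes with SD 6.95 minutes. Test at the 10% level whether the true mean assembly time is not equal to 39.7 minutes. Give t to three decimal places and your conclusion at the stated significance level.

H0: μ = 39.7; H1: μ ≠ 39.7 (one-sample t-test, two-sided).
t = (x̄ − μ₀)/(s/√n) = (29.5 − 39.7)/(6.95/√4) = -2.935
df = n − 1 = 3
Two-sided p-value ≈ 0.0607
Since p ≈ 0.0607 < α = 0.1, reject H0; the evidence is statistically significant.

t = -2.935; reject H0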